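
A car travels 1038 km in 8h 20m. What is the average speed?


Distance: 1038 km
Time: 8h 20m = 500 min = 500/60 = 25/3 hours
Speed = 1038 ÷ (25/3) = 1038 × 3 / 25 = 3114/25 ≈ 124.6 km/h

124.6 km/h


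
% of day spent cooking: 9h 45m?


Time: 585 minutes
Day: 1440 minutes
Percentage = (585/1440) × 100 ≈ 40.6%

40.6%


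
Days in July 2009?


31 days

Month: July (month 7)
July has 31 days


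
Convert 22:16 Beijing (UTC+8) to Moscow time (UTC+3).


Time difference = UTC+3 - UTC+8 = -5 hours
New hour = (22 -5) mod 24
= 17 mod 24 = 17
Minutes unchanged → 17:16

17:16


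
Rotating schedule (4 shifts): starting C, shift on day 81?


Shifts: A, B, C, D
Start: C (index 2)
Day 81: (2 + 81 - 1) mod 4
= 82 mod 4
= 2
Index 2 → shift C

Shift C


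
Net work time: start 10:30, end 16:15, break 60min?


Total time = (16×60+15) - (10×60+30)
= 975 - 630 = 345 min
Minus break: 345 - 60 = 285 min
= 4h 45m

4h 45m (285 minutes)


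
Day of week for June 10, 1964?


Zeller's congruence:
q=10, m=6, k=64, j=19
h = (10 + ⌊13×7/5⌋ + 64 + ⌊64/4⌋ + ⌊19/4⌋ - 2×19) mod 7
= (10 + 18 + 64 + 16 + 4 - 38) mod 7
= 74 mod 7 = 4
h=4 → Wednesday

Wednesday


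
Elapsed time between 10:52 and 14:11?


End time in minutes: 14×60 + 11 = 851
Start time in minutes: 10×60 + 52 = 652
Difference = 851 - 652 = 199 minutes
= 3 hours 19 minutes

3h 19m


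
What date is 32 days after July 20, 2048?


Start: July 20, 2048
Add 32 days
July 20 → August 1: 31 - 20 + 1 = 12 days (32 - 12 = 20 left)
August 1 + 20 = August 21, 2048

August 21, 2048


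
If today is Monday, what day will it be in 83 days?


Start: Monday (index 0)
(0 + 83) mod 7
= 83 mod 7
= 6
Index 6 → Sunday

Sunday


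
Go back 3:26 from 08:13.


Start: 493 minutes from midnight
Subtract: 206 minutes
Remaining: 493 - 206 = 287
Hours: 4, Minutes: 47

04:47


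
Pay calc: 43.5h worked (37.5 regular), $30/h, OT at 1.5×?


$1395.00

Regular: 37.5h × $30 = $1125.00
Overtime: 43.5 - 37.5 = 6.0h
OT pay: 6.0h × $30 × 1.5 = $270.00
Total = $1125.00 + $270.00 = $1395.00


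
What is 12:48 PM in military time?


12:48

Input: 12:48 PM
12 PM → 12 (noon)


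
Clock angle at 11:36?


132.0°

Hour hand = 11×30 + 36×0.5 = 348.0°
Minute hand = 36×6 = 216°
Difference = |348.0 - 216| = 132.0°


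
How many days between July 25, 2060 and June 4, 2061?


314 days

From July 25, 2060 to June 4, 2061
Rest of July 2060: 31 - 25 = 6
Full months: August 31, September 30, October 31, November 30, December 31, January 31, February 2061 28, March 31, April 30, May 31
Days into June 2061: 4
Total = 6 + 31 + 30 + 31 + 30 + 31 + 31 + 28 + 31 + 30 + 31 + 4 = 314 days


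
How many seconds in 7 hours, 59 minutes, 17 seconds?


28757 seconds

Hours: 7 × 3600 = 25200
Minutes: 59 × 60 = 3540
Seconds: 17
Total = 25200 + 3540 + 17 = 28757


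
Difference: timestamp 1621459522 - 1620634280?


Difference = 1621459522 - 1620634280 = 825242 seconds
In hours: 825242 / 3600 ≈ 229.2
In days: 825242 / 86400 ≈ 9.55

825242 seconds (229.2 hours / 9.55 days)


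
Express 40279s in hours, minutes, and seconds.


11h 11m 19s

Hours: 40279 ÷ 3600 = 11 remainder 679
Minutes: 679 ÷ 60 = 11 remainder 19
Seconds: 19


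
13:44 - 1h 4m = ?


Start: 824 minutes from midnight
Subtract: 64 minutes
Remaining: 824 - 64 = 760
Hours: 12, Minutes: 40

12:40


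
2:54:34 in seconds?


10474 seconds

Hours: 2 × 3600 = 7200
Minutes: 54 × 60 = 3240
Seconds: 34
Total = 7200 + 3240 + 34 = 10474


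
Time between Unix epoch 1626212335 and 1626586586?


374251 seconds (104.0 hours / 4.33 days)

Difference = 1626586586 - 1626212335 = 374251 seconds
In hours: 374251 / 3600 ≈ 104.0
In days: 374251 / 86400 ≈ 4.33


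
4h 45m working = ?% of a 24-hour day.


19.8%

Time: 285 minutes
Day: 1440 minutes
Percentage = (285/1440) × 100 ≈ 19.8%


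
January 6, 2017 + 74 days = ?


Start: January 6, 2017
Add 74 days
January 6 → February 1: 31 - 6 + 1 = 26 days (74 - 26 = 48 left)
February 1 → March 1: 28 - 1 + 1 = 28 days (48 - 28 = 20 left)
March 1 + 20 = March 21, 2017

March 21, 2017


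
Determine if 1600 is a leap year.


Yes

Rules: divisible by 4 AND (not by 100 OR by 400)
1600 ÷ 4 = 400 exactly → divisible by 4
1600 ÷ 100 = 16 exactly → divisible by 100
1600 ÷ 400 = 4 exactly → divisible by 400
Divisible by 400 → leap year


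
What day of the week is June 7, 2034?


Zeller's congruence:
q=7, m=6, k=34, j=20
h = (7 + ⌊13×7/5⌋ + 34 + ⌊34/4⌋ + ⌊20/4⌋ - 2×20) mod 7
= (7 + 18 + 34 + 8 + 5 - 40) mod 7
= 32 mod 7 = 4
h=4 → Wednesday

Wednesday


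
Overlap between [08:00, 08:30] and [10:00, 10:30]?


Meeting A: 480-510 (in minutes from midnight)
Meeting B: 600-630
Overlap start = max(480, 600) = 600
Overlap end = min(510, 630) = 510
Overlap = max(0, 510 - 600) = 0 min

0 minutes


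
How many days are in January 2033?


31 days

Month: January (month 1)
January has 31 days


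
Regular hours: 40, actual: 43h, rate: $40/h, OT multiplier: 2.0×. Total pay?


$1840.00

Regular: 40h × $40 = $1600.00
Overtime: 43 - 40 = 3h
OT pay: 3h × $40 × 2.0 = $240.00
Total = $1600.00 + $240.00 = $1840.00


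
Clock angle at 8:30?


Hour hand = 8×30 + 30×0.5 = 255.0°
Minute hand = 30×6 = 180°
Difference = |255.0 - 180| = 75.0°

75.0°


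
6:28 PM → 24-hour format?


18:28

Input: 6:28 PM
PM: 6 + 12 = 18


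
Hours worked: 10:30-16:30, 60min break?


5h 0m (300 minutes)

Total time = (16×60+30) - (10×60+30)
= 990 - 630 = 360 min
Minus break: 360 - 60 = 300 min
= 5h 0m


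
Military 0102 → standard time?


Hour: 1
1 < 12 → AM

1:02 AM


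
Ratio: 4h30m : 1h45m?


Duration 1: 270 minutes
Duration 2: 105 minutes
Ratio = 270:105
GCD = 15
Simplified = 18:7
As a decimal: 18/7 ≈ 2.57

18:7 (2.57)


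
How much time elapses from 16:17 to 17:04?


0h 47m

End time in minutes: 17×60 + 4 = 1024
Start time in minutes: 16×60 + 17 = 977
Difference = 1024 - 977 = 47 minutes
= 0 hours 47 minutes


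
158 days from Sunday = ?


Start: Sunday (index 6)
(6 + 158) mod 7
= 164 mod 7
= 3
Index 3 → Thursday

Thursday


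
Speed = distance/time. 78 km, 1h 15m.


62.4 km/h

Distance: 78 km
Time: 1h 15m = 75 min = 75/60 = 5/4 hours
Speed = 78 ÷ (5/4) = 78 × 4 / 5 = 312/5 = 62.4 km/h


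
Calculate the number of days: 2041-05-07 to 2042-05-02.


From May 7, 2041 to May 2, 2042
Rest of May 2041: 31 - 7 = 24
Full months: June 30, July 31, August 31, September 30, October 31, November 30, December 31, January 31, February 2042 28, March 31, April 30
Days into May 2042: 2
Total = 24 + 30 + 31 + 31 + 30 + 31 + 30 + 31 + 31 + 28 + 31 + 30 + 2 = 360 days

360 days


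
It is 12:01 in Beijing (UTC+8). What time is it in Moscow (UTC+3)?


07:01

Time difference = UTC+3 - UTC+8 = -5 hours
New hour = (12 -5) mod 24
= 7 mod 24 = 7
Minutes unchanged → 07:01


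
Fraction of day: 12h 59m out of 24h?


0.5410 (54.10%)

Total minutes: 12×60 + 59 = 779
Day = 24×60 = 1440 minutes
Fraction = 779/1440 ≈ 0.5410
As a percentage: 779/1440 × 100 ≈ 54.10%


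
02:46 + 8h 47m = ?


Start: 166 minutes from midnight
Add: 527 minutes
Total: 693 minutes
Hours: 693 ÷ 60 = 11 remainder 33

11:33


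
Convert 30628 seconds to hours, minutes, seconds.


8h 30m 28s

Hours: 30628 ÷ 3600 = 8 remainder 1828
Minutes: 1828 ÷ 60 = 30 remainder 28
Seconds: 28


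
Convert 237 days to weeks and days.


Weeks: 237 ÷ 7 = 33 remainder 6

33 weeks 6 days


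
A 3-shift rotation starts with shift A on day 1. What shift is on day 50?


Shifts: A, B, C
Start: A (index 0)
Day 50: (0 + 50 - 1) mod 3
= 49 mod 3
= 1
Index 1 → shift B

Shift B


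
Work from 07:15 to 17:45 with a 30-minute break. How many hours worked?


10h 0m (600 minutes)

Total time = (17×60+45) - (7×60+15)
= 1065 - 435 = 630 min
Minus break: 630 - 30 = 600 min
= 10h 0m


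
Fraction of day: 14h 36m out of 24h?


0.6083 (60.83%)

Total minutes: 14×60 + 36 = 876
Day = 24×60 = 1440 minutes
Fraction = 876/1440 ≈ 0.6083
As a percentage: 876/1440 × 100 ≈ 60.83%


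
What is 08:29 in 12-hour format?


Hour: 8
8 < 12 → AM

8:29 AM


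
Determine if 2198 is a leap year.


Rules: divisible by 4 AND (not by 100 OR by 400)
2198 ÷ 4 = 549 remainder 2 → not divisible by 4
Not divisible by 4 → not a leap year

No


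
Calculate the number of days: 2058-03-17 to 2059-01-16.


305 days

From March 17, 2058 to January 16, 2059
Rest of March 2058: 31 - 17 = 14
Full months: April 30, May 31, June 30, July 31, August 31, September 30, October 31, November 30, December 31
Days into January 2059: 16
Total = 14 + 30 + 31 + 30 + 31 + 31 + 30 + 31 + 30 + 31 + 16 = 305 days


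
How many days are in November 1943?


30 days

Month: November (month 11)
November has 30 days


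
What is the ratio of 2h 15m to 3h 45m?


3:5 (0.60)

Duration 1: 135 minutes
Duration 2: 225 minutes
Ratio = 135:225
GCD = 45
Simplified = 3:5
As a decimal: 3/5 = 0.60


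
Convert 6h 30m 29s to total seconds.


23429 seconds

Hours: 6 × 3600 = 21600
Minutes: 30 × 60 = 1800
Seconds: 29
Total = 21600 + 1800 + 29 = 23429


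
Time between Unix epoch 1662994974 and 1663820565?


825591 seconds (229.3 hours / 9.56 days)

Difference = 1663820565 - 1662994974 = 825591 seconds
In hours: 825591 / 3600 ≈ 229.3
In days: 825591 / 86400 ≈ 9.56


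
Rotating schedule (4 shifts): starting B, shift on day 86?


Shift C

Shifts: A, B, C, D
Start: B (index 1)
Day 86: (1 + 86 - 1) mod 4
= 86 mod 4
= 2
Index 2 → shift C


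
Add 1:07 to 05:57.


07:04

Start: 357 minutes from midnight
Add: 67 minutes
Total: 424 minutes
Hours: 424 ÷ 60 = 7 remainder 4


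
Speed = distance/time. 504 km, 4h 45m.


106.1 km/h

Distance: 504 km
Time: 4h 45m = 285 min = 285/60 = 19/4 hours
Speed = 504 ÷ (19/4) = 504 × 4 / 19 = 2016/19 ≈ 106.1 km/h


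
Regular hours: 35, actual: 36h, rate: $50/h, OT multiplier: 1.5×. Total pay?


Regular: 35h × $50 = $1750.00
Overtime: 36 - 35 = 1h
OT pay: 1h × $50 × 1.5 = $75.00
Total = $1750.00 + $75.00 = $1825.00

$1825.00


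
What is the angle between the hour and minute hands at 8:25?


Hour hand = 8×30 + 25×0.5 = 252.5°
Minute hand = 25×6 = 150°
Difference = |252.5 - 150| = 102.5°

102.5°


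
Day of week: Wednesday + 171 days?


Start: Wednesday (index 2)
(2 + 171) mod 7
= 173 mod 7
= 5
Index 5 → Saturday

Saturday


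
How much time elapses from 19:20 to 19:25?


0h 5m

End time in minutes: 19×60 + 25 = 1165
Start time in minutes: 19×60 + 20 = 1160
Difference = 1165 - 1160 = 5 minutes
= 0 hours 5 minutes


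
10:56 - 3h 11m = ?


07:45

Start: 656 minutes from midnight
Subtract: 191 minutes
Remaining: 656 - 191 = 465
Hours: 7, Minutes: 45


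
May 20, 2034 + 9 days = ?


Start: May 20, 2034
Add 9 days
May 20 + 9 = May 29, 2034

May 29, 2034


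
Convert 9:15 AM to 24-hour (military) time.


Input: 9:15 AM
AM hour stays: 9

09:15


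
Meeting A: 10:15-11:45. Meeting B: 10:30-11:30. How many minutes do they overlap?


Meeting A: 615-705 (in minutes from midnight)
Meeting B: 630-690
Overlap start = max(615, 630) = 630
Overlap end = min(705, 690) = 690
Overlap = max(0, 690 - 630) = 60 min

60 minutes


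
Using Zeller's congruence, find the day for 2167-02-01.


Sunday

Zeller's congruence:
q=1, m=14, k=66, j=21
h = (1 + ⌊13×15/5⌋ + 66 + ⌊66/4⌋ + ⌊21/4⌋ - 2×21) mod 7
= (1 + 39 + 66 + 16 + 5 - 42) mod 7
= 85 mod 7 = 1
h=1 → Sunday


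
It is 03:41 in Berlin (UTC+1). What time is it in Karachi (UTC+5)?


07:41

Time difference = UTC+5 - UTC+1 = +4 hours
New hour = (3 + 4) mod 24
= 7 mod 24 = 7
Minutes unchanged → 07:41


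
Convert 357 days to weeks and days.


Weeks: 357 ÷ 7 = 51 remainder 0

51 weeks 0 days


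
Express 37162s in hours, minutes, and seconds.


Hours: 37162 ÷ 3600 = 10 remainder 1162
Minutes: 1162 ÷ 60 = 19 remainder 22
Seconds: 22

10h 19m 22s


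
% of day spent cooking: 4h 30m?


18.8%

Time: 270 minutes
Day: 1440 minutes
Percentage = (270/1440) × 100 ≈ 18.8%


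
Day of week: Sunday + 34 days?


Saturday

Start: Sunday (index 6)
(6 + 34) mod 7
= 40 mod 7
= 5
Index 5 → Saturday


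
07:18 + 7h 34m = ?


Start: 438 minutes from midnight
Add: 454 minutes
Total: 892 minutes
Hours: 892 ÷ 60 = 14 remainder 52

14:52


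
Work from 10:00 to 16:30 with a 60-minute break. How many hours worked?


5h 30m (330 minutes)

Total time = (16×60+30) - (10×60+0)
= 990 - 600 = 390 min
Minus break: 390 - 60 = 330 min
= 5h 30m


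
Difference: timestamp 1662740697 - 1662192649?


Difference = 1662740697 - 1662192649 = 548048 seconds
In hours: 548048 / 3600 ≈ 152.2
In days: 548048 / 86400 ≈ 6.34

548048 seconds (152.2 hours / 6.34 days)


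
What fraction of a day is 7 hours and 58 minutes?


0.3319 (33.19%)

Total minutes: 7×60 + 58 = 478
Day = 24×60 = 1440 minutes
Fraction = 478/1440 ≈ 0.3319
As a percentage: 478/1440 × 100 ≈ 33.19%


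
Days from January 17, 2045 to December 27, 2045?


From January 17, 2045 to December 27, 2045
Rest of January 2045: 31 - 17 = 14
Full months: February 2045 28, March 31, April 30, May 31, June 30, July 31, August 31, September 30, October 31, November 30
Days into December 2045: 27
Total = 14 + 28 + 31 + 30 + 31 + 30 + 31 + 31 + 30 + 31 + 30 + 27 = 344 days

344 days


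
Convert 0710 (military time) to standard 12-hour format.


7:10 AM

Hour: 7
7 < 12 → AM


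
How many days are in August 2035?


31 days

Month: August (month 8)
August has 31 days


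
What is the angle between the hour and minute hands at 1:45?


Hour hand = 1×30 + 45×0.5 = 52.5°
Minute hand = 45×6 = 270°
Difference = |52.5 - 270| = 217.5°
Since > 180°: 360 - 217.5 = 142.5°

142.5°


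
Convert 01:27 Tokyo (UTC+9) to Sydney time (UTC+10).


02:27

Time difference = UTC+10 - UTC+9 = +1 hours
New hour = (1 + 1) mod 24
= 2 mod 24 = 2
Minutes unchanged → 02:27


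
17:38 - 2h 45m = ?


14:53

Start: 1058 minutes from midnight
Subtract: 165 minutes
Remaining: 1058 - 165 = 893
Hours: 14, Minutes: 53


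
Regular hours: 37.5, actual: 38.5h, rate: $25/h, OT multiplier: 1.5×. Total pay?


$975.00

Regular: 37.5h × $25 = $937.50
Overtime: 38.5 - 37.5 = 1.0h
OT pay: 1.0h × $25 × 1.5 = $37.50
Total = $937.50 + $37.50 = $975.00


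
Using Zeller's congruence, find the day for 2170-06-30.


Zeller's congruence:
q=30, m=6, k=70, j=21
h = (30 + ⌊13×7/5⌋ + 70 + ⌊70/4⌋ + ⌊21/4⌋ - 2×21) mod 7
= (30 + 18 + 70 + 17 + 5 - 42) mod 7
= 98 mod 7 = 0
h=0 → Saturday

Saturday


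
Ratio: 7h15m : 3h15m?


Duration 1: 435 minutes
Duration 2: 195 minutes
Ratio = 435:195
GCD = 15
Simplified = 29:13
As a decimal: 29/13 ≈ 2.23

29:13 (2.23)


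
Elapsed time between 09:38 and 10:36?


0h 58m

End time in minutes: 10×60 + 36 = 636
Start time in minutes: 9×60 + 38 = 578
Difference = 636 - 578 = 58 minutes
= 0 hours 58 minutes


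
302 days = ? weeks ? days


43 weeks 1 days

Weeks: 302 ÷ 7 = 43 remainder 1


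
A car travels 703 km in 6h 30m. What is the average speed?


Distance: 703 km
Time: 6h 30m = 390 min = 390/60 = 13/2 hours
Speed = 703 ÷ (13/2) = 703 × 2 / 13 = 1406/13 ≈ 108.2 km/h

108.2 km/h


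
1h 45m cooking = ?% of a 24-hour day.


Time: 105 minutes
Day: 1440 minutes
Percentage = (105/1440) × 100 ≈ 7.3%

7.3%


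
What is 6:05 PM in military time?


Input: 6:05 PM
PM: 6 + 12 = 18

18:05


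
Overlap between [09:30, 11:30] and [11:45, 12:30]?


0 minutes

Meeting A: 570-690 (in minutes from midnight)
Meeting B: 705-750
Overlap start = max(570, 705) = 705
Overlap end = min(690, 750) = 690
Overlap = max(0, 690 - 705) = 0 min


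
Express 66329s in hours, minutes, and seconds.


18h 25m 29s

Hours: 66329 ÷ 3600 = 18 remainder 1529
Minutes: 1529 ÷ 60 = 25 remainder 29
Seconds: 29


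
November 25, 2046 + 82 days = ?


Start: November 25, 2046
Add 82 days
November 25 → December 1: 30 - 25 + 1 = 6 days (82 - 6 = 76 left)
December 1 → January 1: 31 - 1 + 1 = 31 days (76 - 31 = 45 left)
January 1 → February 1: 31 - 1 + 1 = 31 days (45 - 31 = 14 left)
February 1 + 14 = February 15, 2047

February 15, 2047


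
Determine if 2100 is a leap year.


Rules: divisible by 4 AND (not by 100 OR by 400)
2100 ÷ 4 = 525 exactly → divisible by 4
2100 ÷ 100 = 21 exactly → divisible by 100
2100 ÷ 400 = 5 remainder 100 → not divisible by 400
Divisible by 100 but not by 400 → not a leap year

No


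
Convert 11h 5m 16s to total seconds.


Hours: 11 × 3600 = 39600
Minutes: 5 × 60 = 300
Seconds: 16
Total = 39600 + 300 + 16 = 39916

39916 seconds


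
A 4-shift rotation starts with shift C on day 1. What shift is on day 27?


Shifts: A, B, C, D
Start: C (index 2)
Day 27: (2 + 27 - 1) mod 4
= 28 mod 4
= 0
Index 0 → shift A

Shift A


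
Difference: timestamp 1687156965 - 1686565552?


Difference = 1687156965 - 1686565552 = 591413 seconds
In hours: 591413 / 3600 ≈ 164.3
In days: 591413 / 86400 ≈ 6.85

591413 seconds (164.3 hours / 6.85 days)


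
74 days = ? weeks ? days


Weeks: 74 ÷ 7 = 10 remainder 4

10 weeks 4 days


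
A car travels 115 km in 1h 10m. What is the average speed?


Distance: 115 km
Time: 1h 10m = 70 min = 70/60 = 7/6 hours
Speed = 115 ÷ (7/6) = 115 × 6 / 7 = 690/7 ≈ 98.6 km/h

98.6 km/h


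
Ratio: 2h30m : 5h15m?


10:21 (0.48)

Duration 1: 150 minutes
Duration 2: 315 minutes
Ratio = 150:315
GCD = 15
Simplified = 10:21
As a decimal: 10/21 ≈ 0.48


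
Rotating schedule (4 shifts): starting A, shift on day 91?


Shifts: A, B, C, D
Start: A (index 0)
Day 91: (0 + 91 - 1) mod 4
= 90 mod 4
= 2
Index 2 → shift C

Shift C


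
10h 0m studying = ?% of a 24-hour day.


41.7%

Time: 600 minutes
Day: 1440 minutes
Percentage = (600/1440) × 100 ≈ 41.7%


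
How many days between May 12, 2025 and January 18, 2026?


From May 12, 2025 to January 18, 2026
Rest of May 2025: 31 - 12 = 19
Full months: June 30, July 31, August 31, September 30, October 31, November 30, December 31
Days into January 2026: 18
Total = 19 + 30 + 31 + 31 + 30 + 31 + 30 + 31 + 18 = 251 days

251 days


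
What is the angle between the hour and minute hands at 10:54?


3.0°

Hour hand = 10×30 + 54×0.5 = 327.0°
Minute hand = 54×6 = 324°
Difference = |327.0 - 324| = 3.0°


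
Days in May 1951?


Month: May (month 5)
May has 31 days

31 days


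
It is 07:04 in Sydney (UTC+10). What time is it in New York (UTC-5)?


Time difference = UTC-5 - UTC+10 = -15 hours
New hour = (7 -15) mod 24
= -8 mod 24 = 16
Minutes unchanged → 16:04; -8 < 0 → previous day

16:04 (previous day)


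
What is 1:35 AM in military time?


01:35

Input: 1:35 AM
AM hour stays: 1


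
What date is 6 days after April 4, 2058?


Start: April 4, 2058
Add 6 days
April 4 + 6 = April 10, 2058

April 10, 2058


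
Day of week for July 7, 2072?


Zeller's congruence:
q=7, m=7, k=72, j=20
h = (7 + ⌊13×8/5⌋ + 72 + ⌊72/4⌋ + ⌊20/4⌋ - 2×20) mod 7
= (7 + 20 + 72 + 18 + 5 - 40) mod 7
= 82 mod 7 = 5
h=5 → Thursday

Thursday


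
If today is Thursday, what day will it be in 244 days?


Wednesday

Start: Thursday (index 3)
(3 + 244) mod 7
= 247 mod 7
= 2
Index 2 → Wednesday


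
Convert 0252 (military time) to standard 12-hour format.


Hour: 2
2 < 12 → AM

2:52 AM


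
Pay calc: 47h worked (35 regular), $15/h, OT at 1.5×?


Regular: 35h × $15 = $525.00
Overtime: 47 - 35 = 12h
OT pay: 12h × $15 × 1.5 = $270.00
Total = $525.00 + $270.00 = $795.00

$795.00


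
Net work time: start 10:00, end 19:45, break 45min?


9h 0m (540 minutes)

Total time = (19×60+45) - (10×60+0)
= 1185 - 600 = 585 min
Minus break: 585 - 45 = 540 min
= 9h 0m


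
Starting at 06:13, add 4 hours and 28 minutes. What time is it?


10:41

Start: 373 minutes from midnight
Add: 268 minutes
Total: 641 minutes
Hours: 641 ÷ 60 = 10 remainder 41


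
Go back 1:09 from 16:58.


Start: 1018 minutes from midnight
Subtract: 69 minutes
Remaining: 1018 - 69 = 949
Hours: 15, Minutes: 49

15:49


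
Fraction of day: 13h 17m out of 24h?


Total minutes: 13×60 + 17 = 797
Day = 24×60 = 1440 minutes
Fraction = 797/1440 ≈ 0.5535
As a percentage: 797/1440 × 100 ≈ 55.35%

0.5535 (55.35%)


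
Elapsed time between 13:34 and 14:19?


End time in minutes: 14×60 + 19 = 859
Start time in minutes: 13×60 + 34 = 814
Difference = 859 - 814 = 45 minutes
= 0 hours 45 minutes

0h 45m


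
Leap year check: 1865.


Rules: divisible by 4 AND (not by 100 OR by 400)
1865 ÷ 4 = 466 remainder 1 → not divisible by 4
Not divisible by 4 → not a leap year

No


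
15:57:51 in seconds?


Hours: 15 × 3600 = 54000
Minutes: 57 × 60 = 3420
Seconds: 51
Total = 54000 + 3420 + 51 = 57471

57471 seconds


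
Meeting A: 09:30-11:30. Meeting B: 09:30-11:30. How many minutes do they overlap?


Meeting A: 570-690 (in minutes from midnight)
Meeting B: 570-690
Overlap start = max(570, 570) = 570
Overlap end = min(690, 690) = 690
Overlap = max(0, 690 - 570) = 120 min

120 minutes


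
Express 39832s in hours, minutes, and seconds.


11h 3m 52s

Hours: 39832 ÷ 3600 = 11 remainder 232
Minutes: 232 ÷ 60 = 3 remainder 52
Seconds: 52


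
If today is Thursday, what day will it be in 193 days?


Start: Thursday (index 3)
(3 + 193) mod 7
= 196 mod 7
= 0
Index 0 → Monday

Monday


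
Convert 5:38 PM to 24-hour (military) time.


17:38

Input: 5:38 PM
PM: 5 + 12 = 17


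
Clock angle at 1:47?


131.5°

Hour hand = 1×30 + 47×0.5 = 53.5°
Minute hand = 47×6 = 282°
Difference = |53.5 - 282| = 228.5°
Since > 180°: 360 - 228.5 = 131.5°


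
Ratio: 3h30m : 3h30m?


1:1 (1.00)

Duration 1: 210 minutes
Duration 2: 210 minutes
Ratio = 210:210
GCD = 210
Simplified = 1:1
As a decimal: 1/1 = 1.00


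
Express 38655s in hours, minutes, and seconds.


Hours: 38655 ÷ 3600 = 10 remainder 2655
Minutes: 2655 ÷ 60 = 44 remainder 15
Seconds: 15

10h 44m 15s


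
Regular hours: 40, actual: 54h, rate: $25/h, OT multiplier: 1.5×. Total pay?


Regular: 40h × $25 = $1000.00
Overtime: 54 - 40 = 14h
OT pay: 14h × $25 × 1.5 = $525.00
Total = $1000.00 + $525.00 = $1525.00

$1525.00


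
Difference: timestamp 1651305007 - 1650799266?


505741 seconds (140.5 hours / 5.85 days)

Difference = 1651305007 - 1650799266 = 505741 seconds
In hours: 505741 / 3600 ≈ 140.5
In days: 505741 / 86400 ≈ 5.85


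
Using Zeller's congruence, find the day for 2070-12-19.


Zeller's congruence:
q=19, m=12, k=70, j=20
h = (19 + ⌊13×13/5⌋ + 70 + ⌊70/4⌋ + ⌊20/4⌋ - 2×20) mod 7
= (19 + 33 + 70 + 17 + 5 - 40) mod 7
= 104 mod 7 = 6
h=6 → Friday

Friday


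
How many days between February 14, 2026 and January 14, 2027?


334 days

From February 14, 2026 to January 14, 2027
Rest of February 2026: 28 - 14 = 14
Full months: March 31, April 30, May 31, June 30, July 31, August 31, September 30, October 31, November 30, December 31
Days into January 2027: 14
Total = 14 + 31 + 30 + 31 + 30 + 31 + 31 + 30 + 31 + 30 + 31 + 14 = 334 days


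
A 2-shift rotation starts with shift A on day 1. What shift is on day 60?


Shift B

Shifts: A, B
Start: A (index 0)
Day 60: (0 + 60 - 1) mod 2
= 59 mod 2
= 1
Index 1 → shift B


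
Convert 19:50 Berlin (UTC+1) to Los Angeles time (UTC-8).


10:50

Time difference = UTC-8 - UTC+1 = -9 hours
New hour = (19 -9) mod 24
= 10 mod 24 = 10
Minutes unchanged → 10:50


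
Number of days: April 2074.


30 days

Month: April (month 4)
April has 30 days


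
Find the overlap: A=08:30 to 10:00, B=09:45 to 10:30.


Meeting A: 510-600 (in minutes from midnight)
Meeting B: 585-630
Overlap start = max(510, 585) = 585
Overlap end = min(600, 630) = 600
Overlap = max(0, 600 - 585) = 15 min

15 minutes


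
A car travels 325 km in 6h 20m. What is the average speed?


51.3 km/h

Distance: 325 km
Time: 6h 20m = 380 min = 380/60 = 19/3 hours
Speed = 325 ÷ (19/3) = 325 × 3 / 19 = 975/19 ≈ 51.3 km/h


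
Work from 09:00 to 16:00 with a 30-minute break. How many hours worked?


Total time = (16×60+0) - (9×60+0)
= 960 - 540 = 420 min
Minus break: 420 - 30 = 390 min
= 6h 30m

6h 30m (390 minutes)


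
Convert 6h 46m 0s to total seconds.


24360 seconds

Hours: 6 × 3600 = 21600
Minutes: 46 × 60 = 2760
Seconds: 0
Total = 21600 + 2760 + 0 = 24360


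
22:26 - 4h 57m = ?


17:29

Start: 1346 minutes from midnight
Subtract: 297 minutes
Remaining: 1346 - 297 = 1049
Hours: 17, Minutes: 29


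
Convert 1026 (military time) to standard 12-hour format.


10:26 AM

Hour: 10
10 < 12 → AM


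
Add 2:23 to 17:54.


20:17

Start: 1074 minutes from midnight
Add: 143 minutes
Total: 1217 minutes
Hours: 1217 ÷ 60 = 20 remainder 17


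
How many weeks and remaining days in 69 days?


Weeks: 69 ÷ 7 = 9 remainder 6

9 weeks 6 days


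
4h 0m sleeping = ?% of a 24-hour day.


16.7%

Time: 240 minutes
Day: 1440 minutes
Percentage = (240/1440) × 100 ≈ 16.7%


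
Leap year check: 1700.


No

Rules: divisible by 4 AND (not by 100 OR by 400)
1700 ÷ 4 = 425 exactly → divisible by 4
1700 ÷ 100 = 17 exactly → divisible by 100
1700 ÷ 400 = 4 remainder 100 → not divisible by 400
Divisible by 100 but not by 400 → not a leap year


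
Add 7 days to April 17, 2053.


April 24, 2053

Start: April 17, 2053
Add 7 days
April 17 + 7 = April 24, 2053


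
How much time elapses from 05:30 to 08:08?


End time in minutes: 8×60 + 8 = 488
Start time in minutes: 5×60 + 30 = 330
Difference = 488 - 330 = 158 minutes
= 2 hours 38 minutes

2h 38m


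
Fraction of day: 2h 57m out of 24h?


Total minutes: 2×60 + 57 = 177
Day = 24×60 = 1440 minutes
Fraction = 177/1440 ≈ 0.1229
As a percentage: 177/1440 × 100 ≈ 12.29%

0.1229 (12.29%)


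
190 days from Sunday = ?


Monday

Start: Sunday (index 6)
(6 + 190) mod 7
= 196 mod 7
= 0
Index 0 → Monday


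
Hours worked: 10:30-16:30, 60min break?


5h 0m (300 minutes)

Total time = (16×60+30) - (10×60+30)
= 990 - 630 = 360 min
Minus break: 360 - 60 = 300 min
= 5h 0m


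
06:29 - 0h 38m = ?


Start: 389 minutes from midnight
Subtract: 38 minutes
Remaining: 389 - 38 = 351
Hours: 5, Minutes: 51

05:51


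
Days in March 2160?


31 days

Month: March (month 3)
March has 31 days


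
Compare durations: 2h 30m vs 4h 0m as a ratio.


Duration 1: 150 minutes
Duration 2: 240 minutes
Ratio = 150:240
GCD = 30
Simplified = 5:8
As a decimal: 5/8 ≈ 0.63

5:8 (0.63)


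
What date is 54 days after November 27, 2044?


January 20, 2045

Start: November 27, 2044
Add 54 days
November 27 → December 1: 30 - 27 + 1 = 4 days (54 - 4 = 50 left)
December 1 → January 1: 31 - 1 + 1 = 31 days (50 - 31 = 19 left)
January 1 + 19 = January 20, 2045


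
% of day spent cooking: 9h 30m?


Time: 570 minutes
Day: 1440 minutes
Percentage = (570/1440) × 100 ≈ 39.6%

39.6%


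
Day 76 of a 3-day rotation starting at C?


Shift C

Shifts: A, B, C
Start: C (index 2)
Day 76: (2 + 76 - 1) mod 3
= 77 mod 3
= 2
Index 2 → shift C


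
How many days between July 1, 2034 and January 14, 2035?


197 days

From July 1, 2034 to January 14, 2035
Rest of July 2034: 31 - 1 = 30
Full months: August 31, September 30, October 31, November 30, December 31
Days into January 2035: 14
Total = 30 + 31 + 30 + 31 + 30 + 31 + 14 = 197 days


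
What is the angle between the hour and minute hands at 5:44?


Hour hand = 5×30 + 44×0.5 = 172.0°
Minute hand = 44×6 = 264°
Difference = |172.0 - 264| = 92.0°

92.0°


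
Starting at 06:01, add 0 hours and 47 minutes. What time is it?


06:48

Start: 361 minutes from midnight
Add: 47 minutes
Total: 408 minutes
Hours: 408 ÷ 60 = 6 remainder 48


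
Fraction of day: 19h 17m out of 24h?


0.8035 (80.35%)

Total minutes: 19×60 + 17 = 1157
Day = 24×60 = 1440 minutes
Fraction = 1157/1440 ≈ 0.8035
As a percentage: 1157/1440 × 100 ≈ 80.35%


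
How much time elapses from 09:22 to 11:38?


2h 16m

End time in minutes: 11×60 + 38 = 698
Start time in minutes: 9×60 + 22 = 562
Difference = 698 - 562 = 136 minutes
= 2 hours 16 minutes


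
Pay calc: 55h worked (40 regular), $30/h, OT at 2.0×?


Regular: 40h × $30 = $1200.00
Overtime: 55 - 40 = 15h
OT pay: 15h × $30 × 2.0 = $900.00
Total = $1200.00 + $900.00 = $2100.00

$2100.00


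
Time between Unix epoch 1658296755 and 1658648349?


Difference = 1658648349 - 1658296755 = 351594 seconds
In hours: 351594 / 3600 ≈ 97.7
In days: 351594 / 86400 ≈ 4.07

351594 seconds (97.7 hours / 4.07 days)


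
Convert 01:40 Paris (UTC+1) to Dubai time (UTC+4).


Time difference = UTC+4 - UTC+1 = +3 hours
New hour = (1 + 3) mod 24
= 4 mod 24 = 4
Minutes unchanged → 04:40

04:40


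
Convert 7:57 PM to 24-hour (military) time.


Input: 7:57 PM
PM: 7 + 12 = 19

19:57


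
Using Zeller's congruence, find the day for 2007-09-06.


Zeller's congruence:
q=6, m=9, k=7, j=20
h = (6 + ⌊13×10/5⌋ + 7 + ⌊7/4⌋ + ⌊20/4⌋ - 2×20) mod 7
= (6 + 26 + 7 + 1 + 5 - 40) mod 7
= 5 mod 7 = 5
h=5 → Thursday

Thursday


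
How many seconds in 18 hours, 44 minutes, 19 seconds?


67459 seconds

Hours: 18 × 3600 = 64800
Minutes: 44 × 60 = 2640
Seconds: 19
Total = 64800 + 2640 + 19 = 67459


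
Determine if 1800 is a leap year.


No

Rules: divisible by 4 AND (not by 100 OR by 400)
1800 ÷ 4 = 450 exactly → divisible by 4
1800 ÷ 100 = 18 exactly → divisible by 100
1800 ÷ 400 = 4 remainder 200 → not divisible by 400
Divisible by 100 but not by 400 → not a leap year


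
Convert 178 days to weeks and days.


25 weeks 3 days

Weeks: 178 ÷ 7 = 25 remainder 3


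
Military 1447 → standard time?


Hour: 14
14 - 12 = 2 → PM

2:47 PM


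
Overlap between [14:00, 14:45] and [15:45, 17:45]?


Meeting A: 840-885 (in minutes from midnight)
Meeting B: 945-1065
Overlap start = max(840, 945) = 945
Overlap end = min(885, 1065) = 885
Overlap = max(0, 885 - 945) = 0 min

0 minutes


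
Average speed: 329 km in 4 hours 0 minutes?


82.3 km/h

Distance: 329 km
Time: 4 hours
Speed = 329 / 4 ≈ 82.3 km/h


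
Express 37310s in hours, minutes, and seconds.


Hours: 37310 ÷ 3600 = 10 remainder 1310
Minutes: 1310 ÷ 60 = 21 remainder 50
Seconds: 50

10h 21m 50s


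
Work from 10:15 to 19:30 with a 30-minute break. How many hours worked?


8h 45m (525 minutes)

Total time = (19×60+30) - (10×60+15)
= 1170 - 615 = 555 min
Minus break: 555 - 30 = 525 min
= 8h 45m


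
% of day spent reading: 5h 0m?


Time: 300 minutes
Day: 1440 minutes
Percentage = (300/1440) × 100 ≈ 20.8%

20.8%


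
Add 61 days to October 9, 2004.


Start: October 9, 2004
Add 61 days
October 9 → November 1: 31 - 9 + 1 = 23 days (61 - 23 = 38 left)
November 1 → December 1: 30 - 1 + 1 = 30 days (38 - 30 = 8 left)
December 1 + 8 = December 9, 2004

December 9, 2004


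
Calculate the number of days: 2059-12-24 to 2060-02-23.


From December 24, 2059 to February 23, 2060
Rest of December 2059: 31 - 24 = 7
Full months: January 31
Days into February 2060: 23
Total = 7 + 31 + 23 = 61 days

61 days


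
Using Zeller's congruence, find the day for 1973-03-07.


Wednesday

Zeller's congruence:
q=7, m=3, k=73, j=19
h = (7 + ⌊13×4/5⌋ + 73 + ⌊73/4⌋ + ⌊19/4⌋ - 2×19) mod 7
= (7 + 10 + 73 + 18 + 4 - 38) mod 7
= 74 mod 7 = 4
h=4 → Wednesday


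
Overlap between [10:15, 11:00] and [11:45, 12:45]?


Meeting A: 615-660 (in minutes from midnight)
Meeting B: 705-765
Overlap start = max(615, 705) = 705
Overlap end = min(660, 765) = 660
Overlap = max(0, 660 - 705) = 0 min

0 minutes


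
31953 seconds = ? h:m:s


Hours: 31953 ÷ 3600 = 8 remainder 3153
Minutes: 3153 ÷ 60 = 52 remainder 33
Seconds: 33

8h 52m 33s


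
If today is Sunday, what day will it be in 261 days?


Start: Sunday (index 6)
(6 + 261) mod 7
= 267 mod 7
= 1
Index 1 → Tuesday

Tuesday


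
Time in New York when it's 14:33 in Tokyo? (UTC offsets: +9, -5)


00:33

Time difference = UTC-5 - UTC+9 = -14 hours
New hour = (14 -14) mod 24
= 0 mod 24 = 0
Minutes unchanged → 00:33


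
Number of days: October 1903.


Month: October (month 10)
October has 31 days

31 days


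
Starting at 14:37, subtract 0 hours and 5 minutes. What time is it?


14:32

Start: 877 minutes from midnight
Subtract: 5 minutes
Remaining: 877 - 5 = 872
Hours: 14, Minutes: 32


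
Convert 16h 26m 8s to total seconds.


59168 seconds

Hours: 16 × 3600 = 57600
Minutes: 26 × 60 = 1560
Seconds: 8
Total = 57600 + 1560 + 8 = 59168


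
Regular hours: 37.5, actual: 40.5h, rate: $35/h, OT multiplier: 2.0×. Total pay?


$1522.50

Regular: 37.5h × $35 = $1312.50
Overtime: 40.5 - 37.5 = 3.0h
OT pay: 3.0h × $35 × 2.0 = $210.00
Total = $1312.50 + $210.00 = $1522.50


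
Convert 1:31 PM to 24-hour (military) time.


Input: 1:31 PM
PM: 1 + 12 = 13

13:31


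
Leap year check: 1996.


Yes

Rules: divisible by 4 AND (not by 100 OR by 400)
1996 ÷ 4 = 499 exactly → divisible by 4
1996 ÷ 100 = 19 remainder 96 → not divisible by 100
Divisible by 4 but not by 100 → leap year


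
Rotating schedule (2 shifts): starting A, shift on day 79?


Shift A

Shifts: A, B
Start: A (index 0)
Day 79: (0 + 79 - 1) mod 2
= 78 mod 2
= 0
Index 0 → shift A


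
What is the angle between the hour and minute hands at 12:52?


Hour hand (12 ≡ 0 on the dial): 0×30 + 52×0.5 = 26.0°
Minute hand = 52×6 = 312°
Difference = |26.0 - 312| = 286.0°
Since > 180°: 360 - 286.0 = 74.0°

74.0°


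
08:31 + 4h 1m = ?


12:32

Start: 511 minutes from midnight
Add: 241 minutes
Total: 752 minutes
Hours: 752 ÷ 60 = 12 remainder 32


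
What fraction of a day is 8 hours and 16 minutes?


0.3444 (34.44%)

Total minutes: 8×60 + 16 = 496
Day = 24×60 = 1440 minutes
Fraction = 496/1440 ≈ 0.3444
As a percentage: 496/1440 × 100 ≈ 34.44%


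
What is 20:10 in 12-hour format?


Hour: 20
20 - 12 = 8 → PM

8:10 PM


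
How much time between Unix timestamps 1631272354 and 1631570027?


297673 seconds (82.7 hours / 3.45 days)

Difference = 1631570027 - 1631272354 = 297673 seconds
In hours: 297673 / 3600 ≈ 82.7
In days: 297673 / 86400 ≈ 3.45


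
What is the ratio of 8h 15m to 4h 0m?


Duration 1: 495 minutes
Duration 2: 240 minutes
Ratio = 495:240
GCD = 15
Simplified = 33:16
As a decimal: 33/16 ≈ 2.06

33:16 (2.06)


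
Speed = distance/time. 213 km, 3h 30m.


Distance: 213 km
Time: 3h 30m = 210 min = 210/60 = 7/2 hours
Speed = 213 ÷ (7/2) = 213 × 2 / 7 = 426/7 ≈ 60.9 km/h

60.9 km/h


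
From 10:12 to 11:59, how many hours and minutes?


1h 47m

End time in minutes: 11×60 + 59 = 719
Start time in minutes: 10×60 + 12 = 612
Difference = 719 - 612 = 107 minutes
= 1 hours 47 minutes


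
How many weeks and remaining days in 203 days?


29 weeks 0 days

Weeks: 203 ÷ 7 = 29 remainder 0


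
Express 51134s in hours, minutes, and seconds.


Hours: 51134 ÷ 3600 = 14 remainder 734
Minutes: 734 ÷ 60 = 12 remainder 14
Seconds: 14

14h 12m 14s


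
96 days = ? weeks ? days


13 weeks 5 days

Weeks: 96 ÷ 7 = 13 remainder 5


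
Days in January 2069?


Month: January (month 1)
January has 31 days

31 days


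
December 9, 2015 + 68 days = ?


February 15, 2016

Start: December 9, 2015
Add 68 days
December 9 → January 1: 31 - 9 + 1 = 23 days (68 - 23 = 45 left)
January 1 → February 1: 31 - 1 + 1 = 31 days (45 - 31 = 14 left)
February 1 + 14 = February 15, 2016


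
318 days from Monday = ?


Thursday

Start: Monday (index 0)
(0 + 318) mod 7
= 318 mod 7
= 3
Index 3 → Thursday


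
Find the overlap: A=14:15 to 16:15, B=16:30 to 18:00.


Meeting A: 855-975 (in minutes from midnight)
Meeting B: 990-1080
Overlap start = max(855, 990) = 990
Overlap end = min(975, 1080) = 975
Overlap = max(0, 975 - 990) = 0 min

0 minutes


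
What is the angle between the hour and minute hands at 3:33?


Hour hand = 3×30 + 33×0.5 = 106.5°
Minute hand = 33×6 = 198°
Difference = |106.5 - 198| = 91.5°

91.5°


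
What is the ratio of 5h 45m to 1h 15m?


23:5 (4.60)

Duration 1: 345 minutes
Duration 2: 75 minutes
Ratio = 345:75
GCD = 15
Simplified = 23:5
As a decimal: 23/5 = 4.60


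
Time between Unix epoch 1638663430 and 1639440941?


777511 seconds (216.0 hours / 9.00 days)

Difference = 1639440941 - 1638663430 = 777511 seconds
In hours: 777511 / 3600 ≈ 216.0
In days: 777511 / 86400 ≈ 9.00


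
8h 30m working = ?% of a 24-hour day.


Time: 510 minutes
Day: 1440 minutes
Percentage = (510/1440) × 100 ≈ 35.4%

35.4%


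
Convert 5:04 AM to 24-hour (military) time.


05:04

Input: 5:04 AM
AM hour stays: 5


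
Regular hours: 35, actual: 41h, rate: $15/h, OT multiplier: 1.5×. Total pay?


$660.00

Regular: 35h × $15 = $525.00
Overtime: 41 - 35 = 6h
OT pay: 6h × $15 × 1.5 = $135.00
Total = $525.00 + $135.00 = $660.00


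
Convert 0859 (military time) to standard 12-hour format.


8:59 AM

Hour: 8
8 < 12 → AM


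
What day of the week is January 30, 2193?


Wednesday

Zeller's congruence:
q=30, m=13, k=92, j=21
h = (30 + ⌊13×14/5⌋ + 92 + ⌊92/4⌋ + ⌊21/4⌋ - 2×21) mod 7
= (30 + 36 + 92 + 23 + 5 - 42) mod 7
= 144 mod 7 = 4
h=4 → Wednesday


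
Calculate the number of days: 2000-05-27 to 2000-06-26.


From May 27, 2000 to June 26, 2000
Rest of May 2000: 31 - 27 = 4
Days into June 2000: 26
Total = 4 + 26 = 30 days

30 days


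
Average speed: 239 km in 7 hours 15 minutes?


Distance: 239 km
Time: 7h 15m = 435 min = 435/60 = 29/4 hours
Speed = 239 ÷ (29/4) = 239 × 4 / 29 = 956/29 ≈ 33.0 km/h

33.0 km/h


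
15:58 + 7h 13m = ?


Start: 958 minutes from midnight
Add: 433 minutes
Total: 1391 minutes
Hours: 1391 ÷ 60 = 23 remainder 11

23:11


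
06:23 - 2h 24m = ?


Start: 383 minutes from midnight
Subtract: 144 minutes
Remaining: 383 - 144 = 239
Hours: 3, Minutes: 59

03:59


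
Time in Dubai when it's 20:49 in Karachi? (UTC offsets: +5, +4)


19:49

Time difference = UTC+4 - UTC+5 = -1 hours
New hour = (20 -1) mod 24
= 19 mod 24 = 19
Minutes unchanged → 19:49


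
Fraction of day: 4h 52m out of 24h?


Total minutes: 4×60 + 52 = 292
Day = 24×60 = 1440 minutes
Fraction = 292/1440 ≈ 0.2028
As a percentage: 292/1440 × 100 ≈ 20.28%

0.2028 (20.28%)


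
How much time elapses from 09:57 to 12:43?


2h 46m

End time in minutes: 12×60 + 43 = 763
Start time in minutes: 9×60 + 57 = 597
Difference = 763 - 597 = 166 minutes
= 2 hours 46 minutes


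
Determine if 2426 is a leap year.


No

Rules: divisible by 4 AND (not by 100 OR by 400)
2426 ÷ 4 = 606 remainder 2 → not divisible by 4
Not divisible by 4 → not a leap year


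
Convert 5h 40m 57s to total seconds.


Hours: 5 × 3600 = 18000
Minutes: 40 × 60 = 2400
Seconds: 57
Total = 18000 + 2400 + 57 = 20457

20457 seconds


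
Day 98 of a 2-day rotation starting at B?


Shift A

Shifts: A, B
Start: B (index 1)
Day 98: (1 + 98 - 1) mod 2
= 98 mod 2
= 0
Index 0 → shift A
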